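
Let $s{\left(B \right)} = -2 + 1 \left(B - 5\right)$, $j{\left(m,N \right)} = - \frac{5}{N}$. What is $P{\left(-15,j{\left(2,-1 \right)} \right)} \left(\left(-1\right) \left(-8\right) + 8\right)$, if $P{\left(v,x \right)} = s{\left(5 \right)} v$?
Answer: $480$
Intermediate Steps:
$s{\left(B \right)} = -7 + B$ ($s{\left(B \right)} = -2 + 1 \left(B - 5\right) = -2 + 1 \left(-5 + B\right) = -2 + \left(-5 + B\right) = -7 + B$)
$P{\left(v,x \right)} = - 2 v$ ($P{\left(v,x \right)} = \left(-7 + 5\right) v = - 2 v$)
$P{\left(-15,j{\left(2,-1 \right)} \right)} \left(\left(-1\right) \left(-8\right) + 8\right) = \left(-2\right) \left(-15\right) \left(\left(-1\right) \left(-8\right) + 8\right) = 30 \left(8 + 8\right) = 30 \cdot 16 = 480$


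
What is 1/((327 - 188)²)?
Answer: 1/19321 ≈ 5.1757e-5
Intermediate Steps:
1/((327 - 188)²) = 1/(139²) = 1/19321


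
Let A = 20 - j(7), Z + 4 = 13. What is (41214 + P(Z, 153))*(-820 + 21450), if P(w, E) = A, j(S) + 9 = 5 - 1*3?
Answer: 850801830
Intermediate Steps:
j(S) = -7 (j(S) = -9 + (5 - 1*3) = -9 + (5 - 3) = -9 + 2 = -7)
Z = 9 (Z = -4 + 13 = 9)
A = 27 (A = 20 - 1*(-7) = 20 + 7 = 27)
P(w, E) = 27
(41214 + P(Z, 153))*(-820 + 21450) = (41214 + 27)*(-820 + 21450) = 41241*20630 = 850801830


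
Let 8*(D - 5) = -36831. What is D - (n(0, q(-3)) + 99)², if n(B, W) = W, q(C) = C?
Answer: -110519/8 ≈ -13815.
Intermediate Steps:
D = -36791/8 (D = 5 + (⅛)*(-36831) = 5 - 36831/8 = -36791/8 ≈ -4598.9)
D - (n(0, q(-3)) + 99)² = -36791/8 - (-3 + 99)² = -36791/8 - 1*96² = -36791/8 - 1*9216 = -36791/8 - 9216 = -110519/8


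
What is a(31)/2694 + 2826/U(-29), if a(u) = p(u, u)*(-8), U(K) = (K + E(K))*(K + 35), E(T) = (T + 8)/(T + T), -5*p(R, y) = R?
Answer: -183780766/11186835 ≈ -16.428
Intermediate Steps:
p(R, y) = -R/5
E(T) = (8 + T)/(2*T) (E(T) = (8 + T)/((2*T)) = (8 + T)*(1/(2*T)) = (8 + T)/(2*T))
U(K) = (35 + K)*(K + (8 + K)/(2*K)) (U(K) = (K + (8 + K)/(2*K))*(K + 35) = (K + (8 + K)/(2*K))*(35 + K) = (35 + K)*(K + (8 + K)/(2*K)))
a(u) = 8*u/5 (a(u) = -u/5*(-8) = 8*u/5)
a(31)/2694 + 2826/U(-29) = ((8/5)*31)/2694 + 2826/(43/2 + (-29)² + 140/(-29) + (71/2)*(-29)) = (248/5)*(1/2694) + 2826/(43/2 + 841 + 140*(-1/29) - 2059/2) = 124/6735 + 2826/(43/2 + 841 - 140/29 - 2059/2) = 124/6735 + 2826/(-4983/29) = 124/6735 + 2826*(-29/4983) = 124/6735 - 27318/1661 = -183780766/11186835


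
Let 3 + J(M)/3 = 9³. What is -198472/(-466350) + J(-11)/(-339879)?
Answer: 11073459098/26417095275 ≈ 0.41918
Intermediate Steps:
J(M) = 2178 (J(M) = -9 + 3*9³ = -9 + 3*729 = -9 + 2187 = 2178)
-198472/(-466350) + J(-11)/(-339879) = -198472/(-466350) + 2178/(-339879) = -198472*(-1/466350) + 2178*(-1/339879) = 99236/233175 - 726/113293 = 11073459098/26417095275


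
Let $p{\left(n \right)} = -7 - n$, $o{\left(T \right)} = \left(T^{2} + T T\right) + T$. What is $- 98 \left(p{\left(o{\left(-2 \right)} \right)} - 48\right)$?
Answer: $5978$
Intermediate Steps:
$o{\left(T \right)} = T + 2 T^{2}$ ($o{\left(T \right)} = \left(T^{2} + T^{2}\right) + T = 2 T^{2} + T = T + 2 T^{2}$)
$- 98 \left(p{\left(o{\left(-2 \right)} \right)} - 48\right) = - 98 \left(\left(-7 - - 2 \left(1 + 2 \left(-2\right)\right)\right) - 48\right) = - 98 \left(\left(-7 - - 2 \left(1 - 4\right)\right) - 48\right) = - 98 \left(\left(-7 - \left(-2\right) \left(-3\right)\right) - 48\right) = - 98 \left(\left(-7 - 6\right) - 48\right) = - 98 \left(-13 - 48\right) = \left(-98\right) \left(-61\right) = 5978$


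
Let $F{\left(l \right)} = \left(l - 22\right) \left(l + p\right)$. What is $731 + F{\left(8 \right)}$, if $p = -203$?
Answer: $3461$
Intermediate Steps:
$F{\left(l \right)} = \left(-203 + l\right) \left(-22 + l\right)$ ($F{\left(l \right)} = \left(l - 22\right) \left(l - 203\right) = \left(-22 + l\right) \left(-203 + l\right) = \left(-203 + l\right) \left(-22 + l\right)$)
$731 + F{\left(8 \right)} = 731 + \left(4466 + 8^{2} - 1800\right) = 731 + \left(4466 + 64 - 1800\right) = 731 + 2730 = 3461$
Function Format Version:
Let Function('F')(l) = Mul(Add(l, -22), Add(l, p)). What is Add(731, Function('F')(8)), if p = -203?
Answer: 3461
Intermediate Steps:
Function('F')(l) = Mul(Add(-203, l), Add(-22, l)) (Function('F')(l) = Mul(Add(l, -22), Add(l, -203)) = Mul(Add(-22, l), Add(-203, l)) = Mul(Add(-203, l), Add(-22, l)))
Add(731, Function('F')(8)) = Add(731, Add(4466, Pow(8, 2), Mul(-225, 8))) = Add(731, Add(4466, 64, -1800)) = Add(731, 2730) = 3461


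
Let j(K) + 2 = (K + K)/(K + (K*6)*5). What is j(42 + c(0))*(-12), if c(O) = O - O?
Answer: 720/31 ≈ 23.226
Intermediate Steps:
c(O) = 0
j(K) = -60/31 (j(K) = -2 + (K + K)/(K + (K*6)*5) = -2 + (2*K)/(K + (6*K)*5) = -2 + (2*K)/(K + 30*K) = -2 + (2*K)/((31*K)) = -2 + (2*K)*(1/(31*K)) = -2 + 2/31 = -60/31)
j(42 + c(0))*(-12) = -60/31*(-12) = 720/31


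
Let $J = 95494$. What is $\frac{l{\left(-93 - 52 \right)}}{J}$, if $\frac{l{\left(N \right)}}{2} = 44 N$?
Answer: $- \frac{6380}{47747} \approx -0.13362$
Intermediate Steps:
$l{\left(N \right)} = 88 N$ ($l{\left(N \right)} = 2 \cdot 44 N = 88 N$)
$\frac{l{\left(-93 - 52 \right)}}{J} = \frac{88 \left(-93 - 52\right)}{95494} = 88 \left(-145\right) \frac{1}{95494} = \left(-12760\right) \frac{1}{95494} = - \frac{6380}{47747}$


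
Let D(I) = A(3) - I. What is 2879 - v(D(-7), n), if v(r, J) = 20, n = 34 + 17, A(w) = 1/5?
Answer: 2859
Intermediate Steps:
A(w) = ⅕
n = 51
D(I) = ⅕ - I
2879 - v(D(-7), n) = 2879 - 1*20 = 2879 - 20 = 2859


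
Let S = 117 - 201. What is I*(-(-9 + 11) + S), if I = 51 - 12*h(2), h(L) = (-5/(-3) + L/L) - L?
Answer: -3698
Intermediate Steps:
h(L) = 8/3 - L (h(L) = (-5*(-⅓) + 1) - L = (5/3 + 1) - L = 8/3 - L)
S = -84
I = 43 (I = 51 - 12*(8/3 - 1*2) = 51 - 12*(8/3 - 2) = 51 - 12*2/3 = 51 - 1*8 = 51 - 8 = 43)
I*(-(-9 + 11) + S) = 43*(-(-9 + 11) - 84) = 43*(-1*2 - 84) = 43*(-2 - 84) = 43*(-86) = -3698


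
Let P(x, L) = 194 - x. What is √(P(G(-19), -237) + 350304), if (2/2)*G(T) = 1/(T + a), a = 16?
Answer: √3154485/3 ≈ 592.03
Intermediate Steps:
G(T) = 1/(16 + T) (G(T) = 1/(T + 16) = 1/(16 + T))
√(P(G(-19), -237) + 350304) = √((194 - 1/(16 - 19)) + 350304) = √((194 - 1/(-3)) + 350304) = √((194 - 1*(-⅓)) + 350304) = √((194 + ⅓) + 350304) = √(583/3 + 350304) = √(1051495/3) = √3154485/3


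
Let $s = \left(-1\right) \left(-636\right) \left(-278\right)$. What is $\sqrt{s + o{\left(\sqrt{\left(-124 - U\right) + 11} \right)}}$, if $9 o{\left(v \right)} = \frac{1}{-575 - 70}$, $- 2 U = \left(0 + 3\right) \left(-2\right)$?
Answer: $\frac{i \sqrt{662008934445}}{1935} \approx 420.49 i$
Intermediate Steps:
$U = 3$ ($U = - \frac{\left(0 + 3\right) \left(-2\right)}{2} = - \frac{3 \left(-2\right)}{2} = \left(- \frac{1}{2}\right) \left(-6\right) = 3$)
$o{\left(v \right)} = - \frac{1}{5805}$ ($o{\left(v \right)} = \frac{1}{9 \left(-575 - 70\right)} = \frac{1}{9 \left(-645\right)} = \frac{1}{9} \left(- \frac{1}{645}\right) = - \frac{1}{5805}$)
$s = -176808$ ($s = 636 \left(-278\right) = -176808$)
$\sqrt{s + o{\left(\sqrt{\left(-124 - U\right) + 11} \right)}} = \sqrt{-176808 - \frac{1}{5805}} = \sqrt{- \frac{1026370441}{5805}} = \frac{i \sqrt{662008934445}}{1935}$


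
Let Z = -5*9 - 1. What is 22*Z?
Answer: -1012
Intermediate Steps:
Z = -46 (Z = -45 - 1 = -46)
22*Z = 22*(-46) = -1012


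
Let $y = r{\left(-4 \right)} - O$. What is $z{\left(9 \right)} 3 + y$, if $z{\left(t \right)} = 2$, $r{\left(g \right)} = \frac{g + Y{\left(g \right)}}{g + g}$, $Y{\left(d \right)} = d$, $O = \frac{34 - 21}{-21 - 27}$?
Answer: $\frac{349}{48} \approx 7.2708$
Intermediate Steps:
$O = - \frac{13}{48}$ ($O = \frac{13}{-48} = 13 \left(- \frac{1}{48}\right) = - \frac{13}{48} \approx -0.27083$)
$r{\left(g \right)} = 1$ ($r{\left(g \right)} = \frac{g + g}{g + g} = \frac{2 g}{2 g} = 2 g \frac{1}{2 g} = 1$)
$y = \frac{61}{48}$ ($y = 1 - - \frac{13}{48} = 1 + \frac{13}{48} = \frac{61}{48} \approx 1.2708$)
$z{\left(9 \right)} 3 + y = 2 \cdot 3 + \frac{61}{48} = 6 + \frac{61}{48} = \frac{349}{48}$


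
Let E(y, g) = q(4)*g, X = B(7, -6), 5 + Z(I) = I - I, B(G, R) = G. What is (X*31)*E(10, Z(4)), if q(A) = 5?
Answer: -5425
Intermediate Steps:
Z(I) = -5 (Z(I) = -5 + (I - I) = -5 + 0 = -5)
X = 7
E(y, g) = 5*g
(X*31)*E(10, Z(4)) = (7*31)*(5*(-5)) = 217*(-25) = -5425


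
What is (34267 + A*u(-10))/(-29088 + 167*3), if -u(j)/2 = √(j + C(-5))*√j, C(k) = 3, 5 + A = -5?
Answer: -34267/28587 + 20*√70/28587 ≈ -1.1928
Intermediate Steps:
A = -10 (A = -5 - 5 = -10)
u(j) = -2*√j*√(3 + j) (u(j) = -2*√(j + 3)*√j = -2*√(3 + j)*√j = -2*√j*√(3 + j))
(34267 + A*u(-10))/(-29088 + 167*3) = (34267 - (-20)*√(-10)*√(3 - 10))/(-29088 + 167*3) = (34267 - (-20)*I*√10*√(-7))/(-29088 + 501) = (34267 - (-20)*I*√10*I*√7)/(-28587) = (34267 - 20*√70)*(-1/28587) = -34267/28587 + 20*√70/28587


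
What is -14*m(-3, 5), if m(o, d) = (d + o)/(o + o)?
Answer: 14/3 ≈ 4.6667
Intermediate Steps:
m(o, d) = (d + o)/(2*o) (m(o, d) = (d + o)/((2*o)) = (d + o)*(1/(2*o)) = (d + o)/(2*o))
-14*m(-3, 5) = -7*(5 - 3)/(-3) = -7*(-1)*2/3 = -14*(-⅓) = 14/3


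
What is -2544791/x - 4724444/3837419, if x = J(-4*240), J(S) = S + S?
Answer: 9756358401949/7367844480 ≈ 1324.2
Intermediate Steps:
J(S) = 2*S
x = -1920 (x = 2*(-4*240) = 2*(-960) = -1920)
-2544791/x - 4724444/3837419 = -2544791/(-1920) - 4724444/3837419 = -2544791*(-1/1920) - 4724444*1/3837419 = 2544791/1920 - 4724444/3837419 = 9756358401949/7367844480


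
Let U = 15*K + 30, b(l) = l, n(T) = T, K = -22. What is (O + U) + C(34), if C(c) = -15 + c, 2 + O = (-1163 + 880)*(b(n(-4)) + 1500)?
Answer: -423651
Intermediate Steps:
O = -423370 (O = -2 + (-1163 + 880)*(-4 + 1500) = -2 - 283*1496 = -2 - 423368 = -423370)
U = -300 (U = 15*(-22) + 30 = -330 + 30 = -300)
(O + U) + C(34) = (-423370 - 300) + (-15 + 34) = -423670 + 19 = -423651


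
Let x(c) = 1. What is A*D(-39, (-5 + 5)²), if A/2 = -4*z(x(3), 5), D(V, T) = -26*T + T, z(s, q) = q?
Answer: 0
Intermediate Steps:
D(V, T) = -25*T
A = -40 (A = 2*(-4*5) = 2*(-20) = -40)
A*D(-39, (-5 + 5)²) = -(-1000)*(-5 + 5)² = -(-1000)*0² = -(-1000)*0 = -40*0 = 0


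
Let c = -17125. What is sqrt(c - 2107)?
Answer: 4*I*sqrt(1202) ≈ 138.68*I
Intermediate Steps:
sqrt(c - 2107) = sqrt(-17125 - 2107) = sqrt(-19232) = 4*I*sqrt(1202)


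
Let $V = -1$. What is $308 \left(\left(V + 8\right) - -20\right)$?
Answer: $8316$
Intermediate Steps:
$308 \left(\left(V + 8\right) - -20\right) = 308 \left(\left(-1 + 8\right) - -20\right) = 308 \left(7 + 20\right) = 308 \cdot 27 = 8316$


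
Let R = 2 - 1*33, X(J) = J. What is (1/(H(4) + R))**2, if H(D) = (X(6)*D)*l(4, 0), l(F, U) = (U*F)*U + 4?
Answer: 1/4225 ≈ 0.00023669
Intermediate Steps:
l(F, U) = 4 + F*U**2 (l(F, U) = (F*U)*U + 4 = F*U**2 + 4 = 4 + F*U**2)
H(D) = 24*D (H(D) = (6*D)*(4 + 4*0**2) = (6*D)*(4 + 4*0) = (6*D)*(4 + 0) = (6*D)*4 = 24*D)
R = -31 (R = 2 - 33 = -31)
(1/(H(4) + R))**2 = (1/(24*4 - 31))**2 = (1/(96 - 31))**2 = (1/65)**2 = 1/4225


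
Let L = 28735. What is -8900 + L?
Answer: 19835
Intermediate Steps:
-8900 + L = -8900 + 28735 = 19835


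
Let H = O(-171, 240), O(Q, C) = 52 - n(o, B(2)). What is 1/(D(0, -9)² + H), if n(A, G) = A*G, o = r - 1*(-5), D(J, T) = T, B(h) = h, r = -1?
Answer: 1/125 ≈ 0.0080000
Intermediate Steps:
o = 4 (o = -1 - 1*(-5) = -1 + 5 = 4)
O(Q, C) = 44 (O(Q, C) = 52 - 4*2 = 52 - 1*8 = 52 - 8 = 44)
H = 44
1/(D(0, -9)² + H) = 1/((-9)² + 44) = 1/(81 + 44) = 1/125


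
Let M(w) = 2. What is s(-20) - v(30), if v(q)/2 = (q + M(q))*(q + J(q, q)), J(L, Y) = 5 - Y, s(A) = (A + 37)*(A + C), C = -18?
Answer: -966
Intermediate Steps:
s(A) = (-18 + A)*(37 + A) (s(A) = (A + 37)*(A - 18) = (37 + A)*(-18 + A) = (-18 + A)*(37 + A))
v(q) = 20 + 10*q (v(q) = 2*((q + 2)*(q + (5 - q))) = 2*((2 + q)*5) = 2*(10 + 5*q) = 20 + 10*q)
s(-20) - v(30) = (-666 + (-20)**2 + 19*(-20)) - (20 + 10*30) = (-666 + 400 - 380) - (20 + 300) = -646 - 1*320 = -646 - 320 = -966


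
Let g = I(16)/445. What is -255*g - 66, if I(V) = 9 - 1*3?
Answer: -6180/89 ≈ -69.438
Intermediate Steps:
I(V) = 6 (I(V) = 9 - 3 = 6)
g = 6/445 ≈ 0.013483
-255*g - 66 = -255*6/445 - 66 = -306/89 - 66 = -6180/89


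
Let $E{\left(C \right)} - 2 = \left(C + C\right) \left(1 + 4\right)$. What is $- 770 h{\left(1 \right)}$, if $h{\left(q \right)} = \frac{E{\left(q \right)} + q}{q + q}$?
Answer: $-5005$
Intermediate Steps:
$E{\left(C \right)} = 2 + 10 C$ ($E{\left(C \right)} = 2 + \left(C + C\right) \left(1 + 4\right) = 2 + 2 C 5 = 2 + 10 C$)
$h{\left(q \right)} = \frac{2 + 11 q}{2 q}$ ($h{\left(q \right)} = \frac{\left(2 + 10 q\right) + q}{q + q} = \frac{2 + 11 q}{2 q}$)
$- 770 h{\left(1 \right)} = - 770 \left(\frac{11}{2} + 1^{-1}\right) = - 770 \left(\frac{11}{2} + 1\right) = \left(-770\right) \frac{13}{2} = -5005$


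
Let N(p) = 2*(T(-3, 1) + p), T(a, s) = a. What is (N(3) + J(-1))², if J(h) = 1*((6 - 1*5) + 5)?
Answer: 36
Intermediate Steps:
N(p) = -6 + 2*p (N(p) = 2*(-3 + p) = -6 + 2*p)
J(h) = 6 (J(h) = 1*((6 - 5) + 5) = 1*(1 + 5) = 1*6 = 6)
(N(3) + J(-1))² = ((-6 + 2*3) + 6)² = ((-6 + 6) + 6)² = (0 + 6)² = 6² = 36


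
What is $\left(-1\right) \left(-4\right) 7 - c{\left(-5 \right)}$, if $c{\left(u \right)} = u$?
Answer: $33$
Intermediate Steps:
$\left(-1\right) \left(-4\right) 7 - c{\left(-5 \right)} = \left(-1\right) \left(-4\right) 7 - -5 = 4 \cdot 7 + 5 = 28 + 5 = 33$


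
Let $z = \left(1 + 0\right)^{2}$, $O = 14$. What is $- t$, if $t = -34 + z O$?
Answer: $20$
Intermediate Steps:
$z = 1$ ($z = 1^{2} = 1$)
$t = -20$ ($t = -34 + 1 \cdot 14 = -34 + 14 = -20$)
$- t = \left(-1\right) \left(-20\right) = 20$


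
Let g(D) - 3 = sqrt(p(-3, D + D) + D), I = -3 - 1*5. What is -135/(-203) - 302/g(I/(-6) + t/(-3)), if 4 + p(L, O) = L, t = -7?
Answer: -546759/7511 + 302*I*sqrt(30)/37 ≈ -72.794 + 44.706*I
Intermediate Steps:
p(L, O) = -4 + L
I = -8 (I = -3 - 5 = -8)
g(D) = 3 + sqrt(-7 + D) (g(D) = 3 + sqrt((-4 - 3) + D) = 3 + sqrt(-7 + D))
-135/(-203) - 302/g(I/(-6) + t/(-3)) = -135/(-203) - 302/(3 + sqrt(-7 + (-8/(-6) - 7/(-3)))) = -135*(-1/203) - 302/(3 + sqrt(-7 + (-8*(-1/6) - 7*(-1/3)))) = 135/203 - 302/(3 + sqrt(-7 + (4/3 + 7/3))) = 135/203 - 302/(3 + sqrt(-7 + 11/3)) = 135/203 - 302/(3 + sqrt(-10/3)) = 135/203 - 302/(3 + I*sqrt(30)/3)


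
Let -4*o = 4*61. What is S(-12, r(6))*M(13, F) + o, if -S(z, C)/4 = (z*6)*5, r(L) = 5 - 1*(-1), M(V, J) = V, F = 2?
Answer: 18659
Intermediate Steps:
r(L) = 6 (r(L) = 5 + 1 = 6)
o = -61 ≈ -61.000
S(z, C) = -120*z (S(z, C) = -4*z*6*5 = -4*6*z*5 = -120*z)
S(-12, r(6))*M(13, F) + o = -120*(-12)*13 - 61 = 1440*13 - 61 = 18720 - 61 = 18659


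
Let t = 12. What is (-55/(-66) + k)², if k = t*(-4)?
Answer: 80089/36 ≈ 2224.7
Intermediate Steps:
k = -48 (k = 12*(-4) = -48)
(-55/(-66) + k)² = (-55/(-66) - 48)² = (-55*(-1/66) - 48)² = (⅚ - 48)² = (-283/6)² = 80089/36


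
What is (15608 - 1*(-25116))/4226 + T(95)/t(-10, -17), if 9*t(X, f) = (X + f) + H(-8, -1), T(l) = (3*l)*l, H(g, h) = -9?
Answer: -57128027/8452 ≈ -6759.1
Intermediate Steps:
T(l) = 3*l**2
t(X, f) = -1 + X/9 + f/9 (t(X, f) = ((X + f) - 9)/9 = (-9 + X + f)/9 = -1 + X/9 + f/9)
(15608 - 1*(-25116))/4226 + T(95)/t(-10, -17) = (15608 - 1*(-25116))/4226 + (3*95**2)/(-1 + (1/9)*(-10) + (1/9)*(-17)) = (15608 + 25116)*(1/4226) + (3*9025)/(-1 - 10/9 - 17/9) = 40724*(1/4226) + 27075/(-4) = 20362/2113 + 27075*(-1/4) = 20362/2113 - 27075/4 = -57128027/8452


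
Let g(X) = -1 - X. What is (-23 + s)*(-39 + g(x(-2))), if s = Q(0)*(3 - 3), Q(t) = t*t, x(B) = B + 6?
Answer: 1012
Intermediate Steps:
x(B) = 6 + B
Q(t) = t**2
s = 0 (s = 0**2*(3 - 3) = 0*0 = 0)
(-23 + s)*(-39 + g(x(-2))) = (-23 + 0)*(-39 + (-1 - (6 - 2))) = -23*(-39 + (-1 - 1*4)) = -23*(-39 + (-1 - 4)) = -23*(-39 - 5) = -23*(-44) = 1012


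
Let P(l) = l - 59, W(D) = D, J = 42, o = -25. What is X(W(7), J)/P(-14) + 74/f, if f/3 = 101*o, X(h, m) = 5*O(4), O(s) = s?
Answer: -156902/552975 ≈ -0.28374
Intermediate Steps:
X(h, m) = 20 (X(h, m) = 5*4 = 20)
P(l) = -59 + l
f = -7575 (f = 3*(101*(-25)) = 3*(-2525) = -7575)
X(W(7), J)/P(-14) + 74/f = 20/(-59 - 14) + 74/(-7575) = 20/(-73) + 74*(-1/7575) = 20*(-1/73) - 74/7575 = -20/73 - 74/7575 = -156902/552975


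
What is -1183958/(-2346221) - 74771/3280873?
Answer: 3708986544943/7697653130933 ≈ 0.48183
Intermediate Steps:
-1183958/(-2346221) - 74771/3280873 = -1183958*(-1/2346221) - 74771*1/3280873 = 1183958/2346221 - 74771/3280873 = 3708986544943/7697653130933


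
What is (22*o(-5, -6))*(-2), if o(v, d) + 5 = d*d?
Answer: -1364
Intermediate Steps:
o(v, d) = -5 + d² (o(v, d) = -5 + d*d = -5 + d²)
(22*o(-5, -6))*(-2) = (22*(-5 + (-6)²))*(-2) = (22*(-5 + 36))*(-2) = (22*31)*(-2) = 682*(-2) = -1364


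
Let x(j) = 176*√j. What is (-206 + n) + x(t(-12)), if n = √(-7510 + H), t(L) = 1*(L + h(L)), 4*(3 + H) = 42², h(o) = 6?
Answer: -206 + 4*I*√442 + 176*I*√6 ≈ -206.0 + 515.21*I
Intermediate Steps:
H = 438 (H = -3 + (¼)*42² = -3 + (¼)*1764 = -3 + 441 = 438)
t(L) = 6 + L (t(L) = 1*(L + 6) = 1*(6 + L) = 6 + L)
n = 4*I*√442 (n = √(-7510 + 438) = √(-7072) = 4*I*√442 ≈ 84.095*I)
(-206 + n) + x(t(-12)) = (-206 + 4*I*√442) + 176*√(6 - 12) = (-206 + 4*I*√442) + 176*√(-6) = (-206 + 4*I*√442) + 176*(I*√6) = (-206 + 4*I*√442) + 176*I*√6 = -206 + 4*I*√442 + 176*I*√6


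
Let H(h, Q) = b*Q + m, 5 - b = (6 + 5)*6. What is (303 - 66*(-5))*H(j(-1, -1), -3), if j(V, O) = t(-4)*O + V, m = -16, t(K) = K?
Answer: 105711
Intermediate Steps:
b = -61 (b = 5 - (6 + 5)*6 = 5 - 11*6 = 5 - 1*66 = 5 - 66 = -61)
j(V, O) = V - 4*O (j(V, O) = -4*O + V = V - 4*O)
H(h, Q) = -16 - 61*Q (H(h, Q) = -61*Q - 16 = -16 - 61*Q)
(303 - 66*(-5))*H(j(-1, -1), -3) = (303 - 66*(-5))*(-16 - 61*(-3)) = (303 + 330)*(-16 + 183) = 633*167 = 105711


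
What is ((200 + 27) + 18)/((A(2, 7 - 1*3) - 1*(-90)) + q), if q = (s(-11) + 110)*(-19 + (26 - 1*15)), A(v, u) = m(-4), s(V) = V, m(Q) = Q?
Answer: -245/706 ≈ -0.34703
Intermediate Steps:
A(v, u) = -4
q = -792 (q = (-11 + 110)*(-19 + (26 - 1*15)) = 99*(-19 + (26 - 15)) = 99*(-19 + 11) = 99*(-8) = -792)
((200 + 27) + 18)/((A(2, 7 - 1*3) - 1*(-90)) + q) = ((200 + 27) + 18)/((-4 - 1*(-90)) - 792) = (227 + 18)/((-4 + 90) - 792) = 245/(86 - 792) = 245/(-706) = 245*(-1/706) = -245/706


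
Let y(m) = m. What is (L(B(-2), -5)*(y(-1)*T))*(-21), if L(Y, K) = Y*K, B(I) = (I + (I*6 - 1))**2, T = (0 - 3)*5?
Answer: 354375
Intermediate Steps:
T = -15 (T = -3*5 = -15)
B(I) = (-1 + 7*I)**2 (B(I) = (I + (6*I - 1))**2 = (I + (-1 + 6*I))**2 = (-1 + 7*I)**2)
L(Y, K) = K*Y
(L(B(-2), -5)*(y(-1)*T))*(-21) = ((-5*(-1 + 7*(-2))**2)*(-1*(-15)))*(-21) = (-5*(-1 - 14)**2*15)*(-21) = (-5*(-15)**2*15)*(-21) = (-5*225*15)*(-21) = -1125*15*(-21) = -16875*(-21) = 354375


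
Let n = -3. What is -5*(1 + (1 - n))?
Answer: -25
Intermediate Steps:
-5*(1 + (1 - n)) = -5*(1 + (1 - 1*(-3))) = -5*(1 + (1 + 3)) = -5*(1 + 4) = -5*5 = -25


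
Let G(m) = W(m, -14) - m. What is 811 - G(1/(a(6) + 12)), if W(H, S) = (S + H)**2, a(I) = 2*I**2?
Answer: 4341875/7056 ≈ 615.34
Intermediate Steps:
W(H, S) = (H + S)**2
G(m) = (-14 + m)**2 - m (G(m) = (m - 14)**2 - m = (-14 + m)**2 - m)
811 - G(1/(a(6) + 12)) = 811 - ((-14 + 1/(2*6**2 + 12))**2 - 1/(2*6**2 + 12)) = 811 - ((-14 + 1/(2*36 + 12))**2 - 1/(2*36 + 12)) = 811 - ((-14 + 1/(72 + 12))**2 - 1/(72 + 12)) = 811 - ((-14 + 1/84)**2 - 1/84) = 811 - ((-14 + 1/84)**2 - 1*1/84) = 811 - ((-1175/84)**2 - 1/84) = 811 - (1380625/7056 - 1/84) = 811 - 1*1380541/7056 = 811 - 1380541/7056 = 4341875/7056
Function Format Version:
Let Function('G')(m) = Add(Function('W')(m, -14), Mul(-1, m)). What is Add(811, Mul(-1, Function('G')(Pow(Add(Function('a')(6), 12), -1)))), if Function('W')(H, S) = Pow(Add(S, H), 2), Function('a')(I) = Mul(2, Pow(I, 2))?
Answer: Rational(4341875, 7056) ≈ 615.34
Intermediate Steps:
Function('W')(H, S) = Pow(Add(H, S), 2)
Function('G')(m) = Add(Pow(Add(-14, m), 2), Mul(-1, m)) (Function('G')(m) = Add(Pow(Add(m, -14), 2), Mul(-1, m)) = Add(Pow(Add(-14, m), 2), Mul(-1, m)))
Add(811, Mul(-1, Function('G')(Pow(Add(Function('a')(6), 12), -1)))) = Add(811, Mul(-1, Add(Pow(Add(-14, Pow(Add(Mul(2, Pow(6, 2)), 12), -1)), 2), Mul(-1, Pow(Add(Mul(2, Pow(6, 2)), 12), -1))))) = Add(811, Mul(-1, Add(Pow(Add(-14, Pow(Add(Mul(2, 36), 12), -1)), 2), Mul(-1, Pow(Add(Mul(2, 36), 12), -1))))) = Add(811, Mul(-1, Add(Pow(Add(-14, Pow(Add(72, 12), -1)), 2), Mul(-1, Pow(Add(72, 12), -1))))) = Add(811, Mul(-1, Add(Pow(Add(-14, Pow(84, -1)), 2), Mul(-1, Pow(84, -1))))) = Add(811, Mul(-1, Add(Pow(Add(-14, Rational(1, 84)), 2), Mul(-1, Rational(1, 84))))) = Add(811, Mul(-1, Add(Pow(Rational(-1175, 84), 2), Rational(-1, 84)))) = Add(811, Mul(-1, Add(Rational(1380625, 7056), Rational(-1, 84)))) = Add(811, Mul(-1, Rational(1380541, 7056))) = Add(811, Rational(-1380541, 7056)) = Rational(4341875, 7056)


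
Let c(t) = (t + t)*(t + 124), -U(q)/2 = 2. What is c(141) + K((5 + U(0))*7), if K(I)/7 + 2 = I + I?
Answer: 74814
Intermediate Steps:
U(q) = -4 (U(q) = -2*2 = -4)
K(I) = -14 + 14*I (K(I) = -14 + 7*(I + I) = -14 + 7*(2*I) = -14 + 14*I)
c(t) = 2*t*(124 + t) (c(t) = (2*t)*(124 + t) = 2*t*(124 + t))
c(141) + K((5 + U(0))*7) = 2*141*(124 + 141) + (-14 + 14*((5 - 4)*7)) = 2*141*265 + (-14 + 14*(1*7)) = 74730 + (-14 + 14*7) = 74730 + (-14 + 98) = 74730 + 84 = 74814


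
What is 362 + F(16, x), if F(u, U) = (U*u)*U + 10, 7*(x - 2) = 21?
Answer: 772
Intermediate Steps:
x = 5 (x = 2 + (1/7)*21 = 2 + 3 = 5)
F(u, U) = 10 + u*U**2 (F(u, U) = u*U**2 + 10 = 10 + u*U**2)
362 + F(16, x) = 362 + (10 + 16*5**2) = 362 + (10 + 16*25) = 362 + (10 + 400) = 362 + 410 = 772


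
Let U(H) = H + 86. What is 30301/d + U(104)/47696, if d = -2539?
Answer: -722377043/60550072 ≈ -11.930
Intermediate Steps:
U(H) = 86 + H
30301/d + U(104)/47696 = 30301/(-2539) + (86 + 104)/47696 = 30301*(-1/2539) + 190*(1/47696) = -30301/2539 + 95/23848 = -722377043/60550072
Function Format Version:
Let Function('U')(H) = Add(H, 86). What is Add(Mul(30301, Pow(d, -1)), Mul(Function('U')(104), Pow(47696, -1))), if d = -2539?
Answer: Rational(-722377043, 60550072) ≈ -11.930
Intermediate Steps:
Function('U')(H) = Add(86, H)
Add(Mul(30301, Pow(d, -1)), Mul(Function('U')(104), Pow(47696, -1))) = Add(Mul(30301, Pow(-2539, -1)), Mul(Add(86, 104), Pow(47696, -1))) = Add(Mul(30301, Rational(-1, 2539)), Mul(190, Rational(1, 47696))) = Add(Rational(-30301, 2539), Rational(95, 23848)) = Rational(-722377043, 60550072)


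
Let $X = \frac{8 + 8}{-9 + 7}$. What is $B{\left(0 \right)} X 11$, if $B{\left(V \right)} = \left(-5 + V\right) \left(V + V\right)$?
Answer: $0$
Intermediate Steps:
$X = -8$ ($X = \frac{16}{-2} = 16 \left(- \frac{1}{2}\right) = -8$)
$B{\left(V \right)} = 2 V \left(-5 + V\right)$ ($B{\left(V \right)} = \left(-5 + V\right) 2 V = 2 V \left(-5 + V\right)$)
$B{\left(0 \right)} X 11 = 2 \cdot 0 \left(-5 + 0\right) \left(-8\right) 11 = 2 \cdot 0 \left(-5\right) \left(-8\right) 11 = 0 \left(-8\right) 11 = 0 \cdot 11 = 0$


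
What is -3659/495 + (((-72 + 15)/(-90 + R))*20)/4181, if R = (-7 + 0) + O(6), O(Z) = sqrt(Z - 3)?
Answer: -71920437587/9733305285 + 570*sqrt(3)/19663243 ≈ -7.3891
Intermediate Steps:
O(Z) = sqrt(-3 + Z)
R = -7 + sqrt(3) (R = (-7 + 0) + sqrt(-3 + 6) = -7 + sqrt(3) ≈ -5.2680)
-3659/495 + (((-72 + 15)/(-90 + R))*20)/4181 = -3659/495 + (((-72 + 15)/(-90 + (-7 + sqrt(3))))*20)/4181 = -3659*1/495 + (-57/(-97 + sqrt(3))*20)*(1/4181) = -3659/495 - 1140/(-97 + sqrt(3))*(1/4181) = -3659/495 - 1140/(4181*(-97 + sqrt(3)))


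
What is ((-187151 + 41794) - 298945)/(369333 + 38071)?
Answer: -222151/203702 ≈ -1.0906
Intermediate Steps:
((-187151 + 41794) - 298945)/(369333 + 38071) = (-145357 - 298945)/407404 = -444302*1/407404 = -222151/203702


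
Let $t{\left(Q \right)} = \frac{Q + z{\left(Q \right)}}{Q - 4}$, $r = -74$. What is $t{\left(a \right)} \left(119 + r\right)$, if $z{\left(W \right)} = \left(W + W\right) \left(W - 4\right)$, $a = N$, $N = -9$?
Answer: $- \frac{10125}{13} \approx -778.85$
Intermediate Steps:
$a = -9$
$z{\left(W \right)} = 2 W \left(-4 + W\right)$
$t{\left(Q \right)} = \frac{Q + 2 Q \left(-4 + Q\right)}{-4 + Q}$ ($t{\left(Q \right)} = \frac{Q + 2 Q \left(-4 + Q\right)}{Q - 4} = \frac{Q + 2 Q \left(-4 + Q\right)}{-4 + Q}$)
$t{\left(a \right)} \left(119 + r\right) = - \frac{9 \left(-7 + 2 \left(-9\right)\right)}{-4 - 9} \left(119 - 74\right) = - \frac{9 \left(-7 - 18\right)}{-13} \cdot 45 = \left(-9\right) \left(- \frac{1}{13}\right) \left(-25\right) 45 = \left(- \frac{225}{13}\right) 45 = - \frac{10125}{13}$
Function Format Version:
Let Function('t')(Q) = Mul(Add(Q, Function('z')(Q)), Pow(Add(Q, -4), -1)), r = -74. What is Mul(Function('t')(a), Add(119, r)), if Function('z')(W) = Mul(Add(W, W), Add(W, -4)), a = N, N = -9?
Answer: Rational(-10125, 13) ≈ -778.85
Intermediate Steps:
a = -9
Function('z')(W) = Mul(2, W, Add(-4, W)) (Function('z')(W) = Mul(Mul(2, W), Add(-4, W)) = Mul(2, W, Add(-4, W)))
Function('t')(Q) = Mul(Pow(Add(-4, Q), -1), Add(Q, Mul(2, Q, Add(-4, Q)))) (Function('t')(Q) = Mul(Add(Q, Mul(2, Q, Add(-4, Q))), Pow(Add(Q, -4), -1)) = Mul(Add(Q, Mul(2, Q, Add(-4, Q))), Pow(Add(-4, Q), -1)) = Mul(Pow(Add(-4, Q), -1), Add(Q, Mul(2, Q, Add(-4, Q)))))
Mul(Function('t')(a), Add(119, r)) = Mul(Mul(-9, Pow(Add(-4, -9), -1), Add(-7, Mul(2, -9))), Add(119, -74)) = Mul(Mul(-9, Pow(-13, -1), Add(-7, -18)), 45) = Mul(Mul(-9, Rational(-1, 13), -25), 45) = Mul(Rational(-225, 13), 45) = Rational(-10125, 13)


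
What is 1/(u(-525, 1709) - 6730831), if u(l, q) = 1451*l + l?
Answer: -1/7493131 ≈ -1.3346e-7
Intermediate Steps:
u(l, q) = 1452*l
1/(u(-525, 1709) - 6730831) = 1/(1452*(-525) - 6730831) = 1/(-762300 - 6730831) = 1/(-7493131) = -1/7493131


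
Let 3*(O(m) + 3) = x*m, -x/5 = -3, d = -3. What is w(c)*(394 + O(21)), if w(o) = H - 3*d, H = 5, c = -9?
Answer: 6944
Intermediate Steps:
x = 15 (x = -5*(-3) = 15)
w(o) = 14 (w(o) = 5 - 3*(-3) = 5 + 9 = 14)
O(m) = -3 + 5*m (O(m) = -3 + (15*m)/3 = -3 + 5*m)
w(c)*(394 + O(21)) = 14*(394 + (-3 + 5*21)) = 14*(394 + (-3 + 105)) = 14*(394 + 102) = 14*496 = 6944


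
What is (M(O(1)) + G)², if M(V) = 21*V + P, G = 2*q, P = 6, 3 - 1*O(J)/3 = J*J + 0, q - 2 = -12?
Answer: 12544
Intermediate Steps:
q = -10 (q = 2 - 12 = -10)
O(J) = 9 - 3*J² (O(J) = 9 - 3*(J*J + 0) = 9 - 3*(J² + 0) = 9 - 3*J²)
G = -20 (G = 2*(-10) = -20)
M(V) = 6 + 21*V (M(V) = 21*V + 6 = 6 + 21*V)
(M(O(1)) + G)² = ((6 + 21*(9 - 3*1²)) - 20)² = ((6 + 21*(9 - 3*1)) - 20)² = ((6 + 21*(9 - 3)) - 20)² = ((6 + 21*6) - 20)² = ((6 + 126) - 20)² = (132 - 20)² = 112² = 12544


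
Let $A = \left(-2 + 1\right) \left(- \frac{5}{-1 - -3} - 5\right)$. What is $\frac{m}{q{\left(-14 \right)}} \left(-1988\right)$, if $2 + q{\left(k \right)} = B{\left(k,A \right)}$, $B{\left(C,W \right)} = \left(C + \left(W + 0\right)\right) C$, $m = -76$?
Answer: $\frac{151088}{89} \approx 1697.6$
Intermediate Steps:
$A = \frac{15}{2}$ ($A = - (- \frac{5}{-1 + 3} - 5) = - (- \frac{5}{2} - 5) = \left(-1\right) \left(- \frac{15}{2}\right) = \frac{15}{2} \approx 7.5$)
$B{\left(C,W \right)} = C \left(C + W\right)$ ($B{\left(C,W \right)} = \left(C + W\right) C = C \left(C + W\right)$)
$q{\left(k \right)} = -2 + k \left(\frac{15}{2} + k\right)$ ($q{\left(k \right)} = -2 + k \left(k + \frac{15}{2}\right) = -2 + k \left(\frac{15}{2} + k\right)$)
$\frac{m}{q{\left(-14 \right)}} \left(-1988\right) = - \frac{76}{-2 + \frac{1}{2} \left(-14\right) \left(15 + 2 \left(-14\right)\right)} \left(-1988\right) = - \frac{76}{-2 + \frac{1}{2} \left(-14\right) \left(15 - 28\right)} \left(-1988\right) = - \frac{76}{-2 + \frac{1}{2} \left(-14\right) \left(-13\right)} \left(-1988\right) = - \frac{76}{-2 + 91} \left(-1988\right) = - \frac{76}{89} \left(-1988\right) = \left(-76\right) \frac{1}{89} \left(-1988\right) = \left(- \frac{76}{89}\right) \left(-1988\right) = \frac{151088}{89}$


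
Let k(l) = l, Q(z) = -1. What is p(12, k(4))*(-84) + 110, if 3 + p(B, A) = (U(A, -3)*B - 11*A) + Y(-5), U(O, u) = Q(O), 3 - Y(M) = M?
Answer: 4394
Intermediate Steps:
Y(M) = 3 - M
U(O, u) = -1
p(B, A) = 5 - B - 11*A (p(B, A) = -3 + ((-B - 11*A) + (3 - 1*(-5))) = -3 + ((-B - 11*A) + (3 + 5)) = -3 + ((-B - 11*A) + 8) = -3 + (8 - B - 11*A) = 5 - B - 11*A)
p(12, k(4))*(-84) + 110 = (5 - 1*12 - 11*4)*(-84) + 110 = (5 - 12 - 44)*(-84) + 110 = -51*(-84) + 110 = 4284 + 110 = 4394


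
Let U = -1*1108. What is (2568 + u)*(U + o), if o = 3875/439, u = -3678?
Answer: 535616070/439 ≈ 1.2201e+6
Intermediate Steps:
o = 3875/439 (o = 3875*(1/439) = 3875/439 ≈ 8.8269)
U = -1108
(2568 + u)*(U + o) = (2568 - 3678)*(-1108 + 3875/439) = -1110*(-482537/439) = 535616070/439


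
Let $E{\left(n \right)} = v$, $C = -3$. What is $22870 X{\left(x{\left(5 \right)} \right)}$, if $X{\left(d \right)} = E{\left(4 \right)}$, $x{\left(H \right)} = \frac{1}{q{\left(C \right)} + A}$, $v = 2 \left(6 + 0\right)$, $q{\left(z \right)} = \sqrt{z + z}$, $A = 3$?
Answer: $274440$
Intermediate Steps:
$q{\left(z \right)} = \sqrt{2} \sqrt{z}$ ($q{\left(z \right)} = \sqrt{2 z} = \sqrt{2} \sqrt{z}$)
$v = 12$ ($v = 2 \cdot 6 = 12$)
$E{\left(n \right)} = 12$
$x{\left(H \right)} = \frac{1}{3 + i \sqrt{6}}$ ($x{\left(H \right)} = \frac{1}{\sqrt{2} \sqrt{-3} + 3} = \frac{1}{\sqrt{2} i \sqrt{3} + 3} = \frac{1}{i \sqrt{6} + 3} = \frac{1}{3 + i \sqrt{6}}$)
$X{\left(d \right)} = 12$
$22870 X{\left(x{\left(5 \right)} \right)} = 22870 \cdot 12 = 274440$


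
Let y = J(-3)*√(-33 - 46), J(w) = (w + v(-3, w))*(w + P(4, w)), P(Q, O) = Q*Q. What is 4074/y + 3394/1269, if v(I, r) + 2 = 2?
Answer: 3394/1269 + 1358*I*√79/1027 ≈ 2.6745 + 11.753*I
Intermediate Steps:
v(I, r) = 0 (v(I, r) = -2 + 2 = 0)
P(Q, O) = Q²
J(w) = w*(16 + w) (J(w) = (w + 0)*(w + 4²) = w*(w + 16) = w*(16 + w))
y = -39*I*√79 (y = (-3*(16 - 3))*√(-33 - 46) = (-3*13)*√(-79) = -39*I*√79 ≈ -346.64*I)
4074/y + 3394/1269 = 4074/((-39*I*√79)) + 3394/1269 = 4074*(I*√79/3081) + 3394*(1/1269) = 1358*I*√79/1027 + 3394/1269 = 3394/1269 + 1358*I*√79/1027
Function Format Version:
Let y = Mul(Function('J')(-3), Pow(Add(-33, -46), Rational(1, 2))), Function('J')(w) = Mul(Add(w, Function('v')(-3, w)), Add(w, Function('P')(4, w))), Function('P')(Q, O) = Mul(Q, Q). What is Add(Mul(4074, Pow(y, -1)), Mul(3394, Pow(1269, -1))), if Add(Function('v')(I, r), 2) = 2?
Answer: Add(Rational(3394, 1269), Mul(Rational(1358, 1027), I, Pow(79, Rational(1, 2)))) ≈ Add(2.6745, Mul(11.753, I))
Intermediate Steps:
Function('v')(I, r) = 0 (Function('v')(I, r) = Add(-2, 2) = 0)
Function('P')(Q, O) = Pow(Q, 2)
Function('J')(w) = Mul(w, Add(16, w)) (Function('J')(w) = Mul(Add(w, 0), Add(w, Pow(4, 2))) = Mul(w, Add(w, 16)) = Mul(w, Add(16, w)))
y = Mul(-39, I, Pow(79, Rational(1, 2))) (y = Mul(Mul(-3, Add(16, -3)), Pow(Add(-33, -46), Rational(1, 2))) = Mul(Mul(-3, 13), Pow(-79, Rational(1, 2))) = Mul(-39, Mul(I, Pow(79, Rational(1, 2)))) = Mul(-39, I, Pow(79, Rational(1, 2))) ≈ Mul(-346.64, I))
Add(Mul(4074, Pow(y, -1)), Mul(3394, Pow(1269, -1))) = Add(Mul(4074, Pow(Mul(-39, I, Pow(79, Rational(1, 2))), -1)), Mul(3394, Pow(1269, -1))) = Add(Mul(4074, Mul(Rational(1, 3081), I, Pow(79, Rational(1, 2)))), Mul(3394, Rational(1, 1269))) = Add(Mul(Rational(1358, 1027), I, Pow(79, Rational(1, 2))), Rational(3394, 1269)) = Add(Rational(3394, 1269), Mul(Rational(1358, 1027), I, Pow(79, Rational(1, 2))))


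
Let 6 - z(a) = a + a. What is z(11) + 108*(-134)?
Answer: -14488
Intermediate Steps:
z(a) = 6 - 2*a (z(a) = 6 - (a + a) = 6 - 2*a)
z(11) + 108*(-134) = (6 - 2*11) + 108*(-134) = (6 - 22) - 14472 = -16 - 14472 = -14488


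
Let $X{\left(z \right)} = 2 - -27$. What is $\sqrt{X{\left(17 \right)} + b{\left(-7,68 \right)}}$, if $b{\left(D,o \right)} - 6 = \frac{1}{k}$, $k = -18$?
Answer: $\frac{\sqrt{1258}}{6} \approx 5.9114$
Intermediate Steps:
$X{\left(z \right)} = 29$ ($X{\left(z \right)} = 2 + 27 = 29$)
$b{\left(D,o \right)} = \frac{107}{18}$ ($b{\left(D,o \right)} = 6 + \frac{1}{-18} = 6 - \frac{1}{18} = \frac{107}{18}$)
$\sqrt{X{\left(17 \right)} + b{\left(-7,68 \right)}} = \sqrt{29 + \frac{107}{18}} = \sqrt{\frac{629}{18}} = \frac{\sqrt{1258}}{6}$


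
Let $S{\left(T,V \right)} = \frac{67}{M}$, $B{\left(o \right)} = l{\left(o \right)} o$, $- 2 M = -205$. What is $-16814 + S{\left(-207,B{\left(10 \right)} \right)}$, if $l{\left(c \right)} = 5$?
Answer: $- \frac{3446736}{205} \approx -16813.0$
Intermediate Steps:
$M = \frac{205}{2}$ ($M = \left(- \frac{1}{2}\right) \left(-205\right) = \frac{205}{2} \approx 102.5$)
$B{\left(o \right)} = 5 o$
$S{\left(T,V \right)} = \frac{134}{205}$ ($S{\left(T,V \right)} = \frac{67}{\frac{205}{2}} = 67 \cdot \frac{2}{205} = \frac{134}{205}$)
$-16814 + S{\left(-207,B{\left(10 \right)} \right)} = -16814 + \frac{134}{205} = - \frac{3446736}{205}$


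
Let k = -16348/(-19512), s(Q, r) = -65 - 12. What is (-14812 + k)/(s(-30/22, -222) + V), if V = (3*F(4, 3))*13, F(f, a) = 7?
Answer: -72248849/956088 ≈ -75.567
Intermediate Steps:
s(Q, r) = -77
k = 4087/4878 (k = -16348*(-1/19512) = 4087/4878 ≈ 0.83784)
V = 273 (V = (3*7)*13 = 21*13 = 273)
(-14812 + k)/(s(-30/22, -222) + V) = (-14812 + 4087/4878)/(-77 + 273) = -72248849/4878/196 = -72248849/4878*1/196 = -72248849/956088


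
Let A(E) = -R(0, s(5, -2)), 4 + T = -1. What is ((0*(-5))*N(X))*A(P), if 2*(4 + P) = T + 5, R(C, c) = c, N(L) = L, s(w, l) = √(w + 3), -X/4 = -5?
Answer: 0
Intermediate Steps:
T = -5 (T = -4 - 1 = -5)
X = 20 (X = -4*(-5) = 20)
s(w, l) = √(3 + w)
P = -4 (P = -4 + (-5 + 5)/2 = -4 + (½)*0 = -4 + 0 = -4)
A(E) = -2*√2 (A(E) = -√(3 + 5) = -√8 = -2*√2)
((0*(-5))*N(X))*A(P) = ((0*(-5))*20)*(-2*√2) = (0*20)*(-2*√2) = 0*(-2*√2) = 0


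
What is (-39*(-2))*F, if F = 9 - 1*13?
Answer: -312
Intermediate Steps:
F = -4 (F = 9 - 13 = -4)
(-39*(-2))*F = -39*(-2)*(-4) = 78*(-4) = -312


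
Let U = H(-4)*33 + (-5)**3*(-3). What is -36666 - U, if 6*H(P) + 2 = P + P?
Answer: -36986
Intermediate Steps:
H(P) = -1/3 + P/3 (H(P) = -1/3 + (P + P)/6 = -1/3 + (2*P)/6 = -1/3 + P/3)
U = 320 (U = (-1/3 + (1/3)*(-4))*33 + (-5)**3*(-3) = (-1/3 - 4/3)*33 - 125*(-3) = -5/3*33 + 375 = -55 + 375 = 320)
-36666 - U = -36666 - 1*320 = -36666 - 320 = -36986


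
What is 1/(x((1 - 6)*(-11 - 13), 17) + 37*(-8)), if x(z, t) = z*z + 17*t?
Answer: 1/14393 ≈ 6.9478e-5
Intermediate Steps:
x(z, t) = z² + 17*t
1/(x((1 - 6)*(-11 - 13), 17) + 37*(-8)) = 1/((((1 - 6)*(-11 - 13))² + 17*17) + 37*(-8)) = 1/(((-5*(-24))² + 289) - 296) = 1/((120² + 289) - 296) = 1/((14400 + 289) - 296) = 1/(14689 - 296) = 1/14393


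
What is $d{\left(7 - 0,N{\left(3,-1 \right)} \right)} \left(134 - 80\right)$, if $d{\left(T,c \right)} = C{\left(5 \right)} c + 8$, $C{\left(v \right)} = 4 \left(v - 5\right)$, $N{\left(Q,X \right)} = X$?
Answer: $432$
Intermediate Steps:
$C{\left(v \right)} = -20 + 4 v$ ($C{\left(v \right)} = 4 \left(-5 + v\right) = -20 + 4 v$)
$d{\left(T,c \right)} = 8$ ($d{\left(T,c \right)} = \left(-20 + 4 \cdot 5\right) c + 8 = \left(-20 + 20\right) c + 8 = 0 c + 8 = 0 + 8 = 8$)
$d{\left(7 - 0,N{\left(3,-1 \right)} \right)} \left(134 - 80\right) = 8 \left(134 - 80\right) = 8 \cdot 54 = 432$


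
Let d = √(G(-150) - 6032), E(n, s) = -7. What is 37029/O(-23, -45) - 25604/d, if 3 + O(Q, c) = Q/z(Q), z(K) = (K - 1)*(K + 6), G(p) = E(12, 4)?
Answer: -15107832/1247 + 25604*I*√671/2013 ≈ -12115.0 + 329.48*I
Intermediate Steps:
G(p) = -7
d = 3*I*√671 (d = √(-7 - 6032) = √(-6039) = 3*I*√671 ≈ 77.711*I)
z(K) = (-1 + K)*(6 + K)
O(Q, c) = -3 + Q/(-6 + Q² + 5*Q)
37029/O(-23, -45) - 25604/d = 37029/(((18 - 14*(-23) - 3*(-23)²)/(-6 + (-23)² + 5*(-23)))) - 25604*(-I*√671/2013) = 37029/(((18 + 322 - 3*529)/(-6 + 529 - 115))) - (-25604)*I*√671/2013 = 37029/(((18 + 322 - 1587)/408)) + 25604*I*√671/2013 = 37029/(((1/408)*(-1247))) + 25604*I*√671/2013 = 37029/(-1247/408) + 25604*I*√671/2013 = 37029*(-408/1247) + 25604*I*√671/2013 = -15107832/1247 + 25604*I*√671/2013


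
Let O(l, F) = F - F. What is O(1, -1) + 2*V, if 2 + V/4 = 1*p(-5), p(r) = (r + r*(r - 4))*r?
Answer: -1616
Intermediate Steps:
O(l, F) = 0
p(r) = r*(r + r*(-4 + r)) (p(r) = (r + r*(-4 + r))*r = r*(r + r*(-4 + r)))
V = -808 (V = -8 + 4*(1*((-5)**2*(-3 - 5))) = -8 + 4*(1*(25*(-8))) = -8 + 4*(1*(-200)) = -8 + 4*(-200) = -8 - 800 = -808)
O(1, -1) + 2*V = 0 + 2*(-808) = 0 - 1616 = -1616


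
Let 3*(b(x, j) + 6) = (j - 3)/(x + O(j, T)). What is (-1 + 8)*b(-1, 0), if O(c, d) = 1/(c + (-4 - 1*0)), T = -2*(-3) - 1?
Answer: -182/5 ≈ -36.400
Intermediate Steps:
T = 5 (T = 6 - 1 = 5)
O(c, d) = 1/(-4 + c) (O(c, d) = 1/(c + (-4 + 0)) = 1/(c - 4) = 1/(-4 + c))
b(x, j) = -6 + (-3 + j)/(3*(x + 1/(-4 + j))) (b(x, j) = -6 + ((j - 3)/(x + 1/(-4 + j)))/3 = -6 + ((-3 + j)/(x + 1/(-4 + j)))/3 = -6 + (-3 + j)/(3*(x + 1/(-4 + j))))
(-1 + 8)*b(-1, 0) = (-1 + 8)*((-18 - (-4 + 0)*(3 - 1*0 + 18*(-1)))/(3*(1 - (-4 + 0)))) = 7*((-18 - 1*(-4)*(3 + 0 - 18))/(3*(1 - 1*(-4)))) = 7*((-18 - 1*(-4)*(-15))/(3*(1 + 4))) = 7*((1/3)*(-18 - 60)/5) = 7*((1/3)*(1/5)*(-78)) = 7*(-26/5) = -182/5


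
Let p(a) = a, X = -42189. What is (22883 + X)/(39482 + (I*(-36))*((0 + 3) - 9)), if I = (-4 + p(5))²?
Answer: -9653/19849 ≈ -0.48632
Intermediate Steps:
I = 1 (I = (-4 + 5)² = 1² = 1)
(22883 + X)/(39482 + (I*(-36))*((0 + 3) - 9)) = (22883 - 42189)/(39482 + (1*(-36))*((0 + 3) - 9)) = -19306/(39482 - 36*(3 - 9)) = -19306/(39482 - 36*(-6)) = -19306/(39482 + 216) = -19306/39698 = -19306*1/39698 = -9653/19849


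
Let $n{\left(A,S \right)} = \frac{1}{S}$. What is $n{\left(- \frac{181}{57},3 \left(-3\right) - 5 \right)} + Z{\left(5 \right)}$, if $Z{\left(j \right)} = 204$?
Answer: $\frac{2855}{14} \approx 203.93$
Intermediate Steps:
$n{\left(- \frac{181}{57},3 \left(-3\right) - 5 \right)} + Z{\left(5 \right)} = \frac{1}{3 \left(-3\right) - 5} + 204 = \frac{1}{-9 - 5} + 204 = \frac{1}{-14} + 204 = - \frac{1}{14} + 204 = \frac{2855}{14}$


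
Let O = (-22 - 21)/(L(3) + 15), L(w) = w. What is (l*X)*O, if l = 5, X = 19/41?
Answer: -4085/738 ≈ -5.5352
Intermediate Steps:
X = 19/41 (X = 19*(1/41) = 19/41 ≈ 0.46341)
O = -43/18 (O = (-22 - 21)/(3 + 15) = -43/18 ≈ -2.3889)
(l*X)*O = (5*(19/41))*(-43/18) = (95/41)*(-43/18) = -4085/738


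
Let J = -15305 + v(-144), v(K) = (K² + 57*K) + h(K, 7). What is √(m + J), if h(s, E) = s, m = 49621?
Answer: 10*√467 ≈ 216.10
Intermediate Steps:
v(K) = K² + 58*K (v(K) = (K² + 57*K) + K = K² + 58*K)
J = -2921 (J = -15305 - 144*(58 - 144) = -15305 - 144*(-86) = -15305 + 12384 = -2921)
√(m + J) = √(49621 - 2921) = √46700 = 10*√467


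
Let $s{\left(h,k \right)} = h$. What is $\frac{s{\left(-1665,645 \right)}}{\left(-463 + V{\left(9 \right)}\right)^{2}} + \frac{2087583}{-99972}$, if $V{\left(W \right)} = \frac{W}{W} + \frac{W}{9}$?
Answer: $- \frac{147940560041}{7082049804} \approx -20.89$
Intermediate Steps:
$V{\left(W \right)} = 1 + \frac{W}{9}$ ($V{\left(W \right)} = 1 + W \frac{1}{9} = 1 + \frac{W}{9}$)
$\frac{s{\left(-1665,645 \right)}}{\left(-463 + V{\left(9 \right)}\right)^{2}} + \frac{2087583}{-99972} = - \frac{1665}{\left(-463 + \left(1 + \frac{1}{9} \cdot 9\right)\right)^{2}} + \frac{2087583}{-99972} = - \frac{1665}{\left(-463 + \left(1 + 1\right)\right)^{2}} + 2087583 \left(- \frac{1}{99972}\right) = - \frac{1665}{\left(-463 + 2\right)^{2}} - \frac{695861}{33324} = - \frac{1665}{\left(-461\right)^{2}} - \frac{695861}{33324} = - \frac{1665}{212521} - \frac{695861}{33324} = - \frac{147940560041}{7082049804}$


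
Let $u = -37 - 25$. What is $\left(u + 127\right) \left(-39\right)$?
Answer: $-2535$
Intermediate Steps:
$u = -62$
$\left(u + 127\right) \left(-39\right) = \left(-62 + 127\right) \left(-39\right) = 65 \left(-39\right) = -2535$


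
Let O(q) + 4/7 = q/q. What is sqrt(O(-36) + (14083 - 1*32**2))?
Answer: 2*sqrt(159978)/7 ≈ 114.28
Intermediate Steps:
O(q) = 3/7 (O(q) = -4/7 + q/q = -4/7 + 1 = 3/7)
sqrt(O(-36) + (14083 - 1*32**2)) = sqrt(3/7 + (14083 - 1*32**2)) = sqrt(3/7 + (14083 - 1*1024)) = sqrt(3/7 + (14083 - 1024)) = sqrt(3/7 + 13059) = sqrt(91416/7) = 2*sqrt(159978)/7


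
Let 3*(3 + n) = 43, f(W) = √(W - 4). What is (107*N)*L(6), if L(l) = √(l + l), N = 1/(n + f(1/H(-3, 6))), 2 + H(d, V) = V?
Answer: 87312*√3/4759 - 11556*I*√5/4759 ≈ 31.777 - 5.4297*I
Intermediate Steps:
H(d, V) = -2 + V
f(W) = √(-4 + W)
n = 34/3 (n = -3 + (⅓)*43 = -3 + 43/3 = 34/3 ≈ 11.333)
N = 1/(34/3 + I*√15/2) (N = 1/(34/3 + √(-4 + 1/(-2 + 6))) = 1/(34/3 + √(-4 + 1/4)) = 1/(34/3 + √(-4 + ¼)) = 1/(34/3 + √(-15/4)) = 1/(34/3 + I*√15/2) ≈ 0.085732 - 0.014649*I)
L(l) = √2*√l (L(l) = √(2*l) = √2*√l)
(107*N)*L(6) = (107*(408/4759 - 18*I*√15/4759))*(√2*√6) = (43656/4759 - 1926*I*√15/4759)*(2*√3) = 2*√3*(43656/4759 - 1926*I*√15/4759)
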